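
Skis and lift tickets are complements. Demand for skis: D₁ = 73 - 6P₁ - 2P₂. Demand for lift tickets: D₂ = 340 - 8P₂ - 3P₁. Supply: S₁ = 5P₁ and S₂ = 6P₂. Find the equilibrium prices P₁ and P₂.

P₁ = 171/74, P₂ = 3521/148

Market 1: 73 - 6P₁ - 2P₂ = 5P₁ → 11P₁ + 2P₂ = 73.
Market 2: 14P₂ + 3P₁ = 340.
Eliminating P₂: 14×(1) − 2×(2) gives 148P₁ = 342, so P₁ = 171/74.
Back-substitute into (2): P₂ = (340 − 3×171/74) / 14 = 3521/148.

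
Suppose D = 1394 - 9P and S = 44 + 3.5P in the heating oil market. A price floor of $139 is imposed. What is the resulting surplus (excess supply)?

Equilibrium price would be P* = 108, so the floor at 139 binds.
At P = 139: D = 143, S = 530.5.
Surplus = 530.5 − 143 = 387.5.

Surplus = 387.5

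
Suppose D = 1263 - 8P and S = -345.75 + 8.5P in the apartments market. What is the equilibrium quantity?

Set D = S: 1263 - 8P = -345.75 + 8.5P.
1608.75 = 16.5P, so P* = 97.5.
Q* = 1263 − 8(97.5) = 483.

Q* = 483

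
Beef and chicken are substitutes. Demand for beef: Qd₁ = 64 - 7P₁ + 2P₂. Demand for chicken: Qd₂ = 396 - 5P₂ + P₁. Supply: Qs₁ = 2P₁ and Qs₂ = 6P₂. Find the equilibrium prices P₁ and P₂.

Market 1: 64 - 7P₁ + 2P₂ = 2P₁ → 9P₁ - 2P₂ = 64.
Market 2: 11P₂ - P₁ = 396.
Eliminating P₂: 11×(1) + 2×(2) gives 97P₁ = 1496, so P₁ = 1496/97.
Back-substitute into (2): P₂ = (396 + 1×1496/97) / 11 = 3628/97.

P₁ = 1496/97, P₂ = 3628/97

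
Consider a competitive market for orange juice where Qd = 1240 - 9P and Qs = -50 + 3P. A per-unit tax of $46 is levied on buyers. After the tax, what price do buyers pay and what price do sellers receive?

Buyers pay $119, sellers receive $73

Pre-tax equilibrium: P* = 107.5, Q* = 272.5.
Tax on buyers shifts demand to Qd = 1240 − 9(P + 46) = 826 - 9P.
826 - 9P = -50 + 3P gives seller price Ps = 73; buyers pay Pb = 73 + 46 = 119.
New quantity: Q = 1240 − 9(119) = 169.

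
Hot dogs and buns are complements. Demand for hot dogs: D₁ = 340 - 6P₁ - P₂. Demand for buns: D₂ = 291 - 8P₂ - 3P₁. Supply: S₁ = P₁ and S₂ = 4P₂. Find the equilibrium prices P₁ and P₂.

P₁ = 421/9, P₂ = 113/9

Market 1: 340 - 6P₁ - P₂ = P₁ → 7P₁ + P₂ = 340.
Market 2: 12P₂ + 3P₁ = 291.
Eliminating P₂: 12×(1) − 1×(2) gives 81P₁ = 3789, so P₁ = 421/9.
Back-substitute into (2): P₂ = (291 − 3×421/9) / 12 = 113/9.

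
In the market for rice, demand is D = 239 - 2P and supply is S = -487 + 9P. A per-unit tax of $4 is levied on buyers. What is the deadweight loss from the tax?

Deadweight loss = 144/11

Pre-tax equilibrium: P* = 66, Q* = 107.
Tax on buyers shifts demand to D = 239 − 2(P + 4) = 231 - 2P.
231 - 2P = -487 + 9P gives seller price Ps = 718/11; buyers pay Pb = 718/11 + 4 = 762/11.
New quantity: Q = 239 − 2(762/11) = 1105/11.
DWL = ½ × 4 × (107 − 1105/11) = 144/11.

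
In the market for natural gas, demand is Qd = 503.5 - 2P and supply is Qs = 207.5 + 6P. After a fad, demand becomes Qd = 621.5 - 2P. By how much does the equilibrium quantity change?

Original equilibrium: P* = 37, Q* = 429.5.
New equilibrium: 621.5 - 2P = 207.5 + 6P, so 414 = 8P and P' = 51.75; Q' = 621.5 − 2(51.75) = 518.
Change in quantity: 518 − 429.5 = 88.5.

ΔQ = 88.5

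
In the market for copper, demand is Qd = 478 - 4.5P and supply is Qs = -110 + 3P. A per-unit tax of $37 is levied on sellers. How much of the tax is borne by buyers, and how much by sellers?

Buyers bear $14.8, sellers bear $22.2

Pre-tax equilibrium: P* = 78.4, Q* = 125.2.
Tax on sellers shifts supply to Qs = -110 + 3(P − 37) = -221 + 3P.
478 - 4.5P = -221 + 3P gives buyer price Pb = 93.2; sellers receive Ps = 93.2 − 37 = 56.2.
New quantity: Q = 478 − 4.5(93.2) = 58.6.
Buyer burden = 93.2 − 78.4 = 14.8; seller burden = 78.4 − 56.2 = 22.2.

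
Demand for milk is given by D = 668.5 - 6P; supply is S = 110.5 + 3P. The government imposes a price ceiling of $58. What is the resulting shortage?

Shortage = 36

Equilibrium price would be P* = 62, so the ceiling at 58 binds.
At P = 58: D = 668.5 − 6(58) = 320.5, S = 110.5 + 3(58) = 284.5.
Shortage = 320.5 − 284.5 = 36.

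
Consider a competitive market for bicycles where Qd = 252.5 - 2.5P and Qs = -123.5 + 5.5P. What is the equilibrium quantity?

Q* = 135

Set Qd = Qs: 252.5 - 2.5P = -123.5 + 5.5P.
376 = 8P, so P* = 47.
Q* = 252.5 − 2.5(47) = 135.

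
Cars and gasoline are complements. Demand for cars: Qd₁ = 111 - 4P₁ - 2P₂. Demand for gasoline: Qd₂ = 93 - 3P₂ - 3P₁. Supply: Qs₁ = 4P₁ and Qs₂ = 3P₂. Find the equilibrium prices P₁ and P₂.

P₁ = 80/7, P₂ = 137/14

Market 1: 111 - 4P₁ - 2P₂ = 4P₁ → 8P₁ + 2P₂ = 111.
Market 2: 6P₂ + 3P₁ = 93.
Eliminating P₂: 6×(1) − 2×(2) gives 42P₁ = 480, so P₁ = 80/7.
Back-substitute into (2): P₂ = (93 − 3×80/7) / 6 = 137/14.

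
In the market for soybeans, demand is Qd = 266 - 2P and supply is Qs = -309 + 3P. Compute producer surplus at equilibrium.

Equilibrium: 266 - 2P = -309 + 3P gives P* = 115, Q* = 36.
Supply starts at P = 103 (where Qs = 0).
PS = ½(115 − 103)(36) = 216.

Producer surplus = 216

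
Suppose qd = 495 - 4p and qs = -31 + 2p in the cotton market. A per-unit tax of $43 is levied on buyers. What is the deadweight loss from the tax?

Pre-tax equilibrium: p* = 263/3, q* = 433/3.
Tax on buyers shifts demand to qd = 495 − 4(p + 43) = 323 - 4p.
323 - 4p = -31 + 2p gives seller price ps = 59; buyers pay pb = 59 + 43 = 102.
New quantity: q = 495 − 4(102) = 87.
DWL = ½ × 43 × (433/3 − 87) = 3698/3.

Deadweight loss = 3698/3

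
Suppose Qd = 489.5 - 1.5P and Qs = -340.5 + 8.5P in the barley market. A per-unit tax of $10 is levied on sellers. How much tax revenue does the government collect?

Pre-tax equilibrium: P* = 83, Q* = 365.
Tax on sellers shifts supply to Qs = -340.5 + 8.5(P − 10) = -425.5 + 8.5P.
489.5 - 1.5P = -425.5 + 8.5P gives buyer price Pb = 91.5; sellers receive Ps = 91.5 − 10 = 81.5.
New quantity: Q = 489.5 − 1.5(91.5) = 352.25.
Revenue = 10 × 352.25 = 3522.5.

Tax revenue = 3522.5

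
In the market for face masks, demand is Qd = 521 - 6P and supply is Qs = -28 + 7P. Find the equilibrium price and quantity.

Set Qd = Qs: 521 - 6P = -28 + 7P.
549 = 13P, so P* = 549/13.
Q* = 521 − 6(549/13) = 3479/13.

P* = 549/13, Q* = 3479/13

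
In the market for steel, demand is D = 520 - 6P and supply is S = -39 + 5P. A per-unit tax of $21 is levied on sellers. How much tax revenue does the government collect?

Pre-tax equilibrium: P* = 559/11, Q* = 2366/11.
Tax on sellers shifts supply to S = -39 + 5(P − 21) = -144 + 5P.
520 - 6P = -144 + 5P gives buyer price Pb = 664/11; sellers receive Ps = 664/11 − 21 = 433/11.
New quantity: Q = 520 − 6(664/11) = 1736/11.
Revenue = 21 × 1736/11 = 36456/11.

Tax revenue = 36456/11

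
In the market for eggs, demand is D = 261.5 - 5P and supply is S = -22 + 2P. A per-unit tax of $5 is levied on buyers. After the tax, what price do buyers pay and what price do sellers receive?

Pre-tax equilibrium: P* = 40.5, Q* = 59.
Tax on buyers shifts demand to D = 261.5 − 5(P + 5) = 236.5 - 5P.
236.5 - 5P = -22 + 2P gives seller price Ps = 517/14; buyers pay Pb = 517/14 + 5 = 587/14.
New quantity: Q = 261.5 − 5(587/14) = 363/7.

Buyers pay 587/14, sellers receive 517/14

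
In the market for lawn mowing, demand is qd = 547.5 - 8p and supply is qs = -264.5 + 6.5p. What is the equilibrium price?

Set qd = qs: 547.5 - 8p = -264.5 + 6.5p.
812 = 14.5p, so p* = 56.
q* = 547.5 − 8(56) = 99.5.

p* = 56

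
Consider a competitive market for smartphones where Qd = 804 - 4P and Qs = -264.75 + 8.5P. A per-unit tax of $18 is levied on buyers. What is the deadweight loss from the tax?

Deadweight loss = 440.64

Pre-tax equilibrium: P* = 85.5, Q* = 462.
Tax on buyers shifts demand to Qd = 804 − 4(P + 18) = 732 - 4P.
732 - 4P = -264.75 + 8.5P gives seller price Ps = 79.74; buyers pay Pb = 79.74 + 18 = 97.74.
New quantity: Q = 804 − 4(97.74) = 413.04.
DWL = ½ × 18 × (462 − 413.04) = 440.64.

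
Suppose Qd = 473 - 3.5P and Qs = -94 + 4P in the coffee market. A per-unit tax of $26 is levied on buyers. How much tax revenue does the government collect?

Tax revenue = 62348/15

Pre-tax equilibrium: P* = 75.6, Q* = 208.4.
Tax on buyers shifts demand to Qd = 473 − 3.5(P + 26) = 382 - 3.5P.
382 - 3.5P = -94 + 4P gives seller price Ps = 952/15; buyers pay Pb = 952/15 + 26 = 1342/15.
New quantity: Q = 473 − 3.5(1342/15) = 2398/15.
Revenue = 26 × 2398/15 = 62348/15.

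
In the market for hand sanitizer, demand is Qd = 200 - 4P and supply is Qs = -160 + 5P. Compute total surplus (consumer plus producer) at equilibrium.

Total surplus = 360

Equilibrium: 200 - 4P = -160 + 5P gives P* = 40, Q* = 40.
Demand choke price: P = 50; supply starts at P = 32.
CS = ½(50 − 40)(40) = 200; PS = ½(40 − 32)(40) = 160.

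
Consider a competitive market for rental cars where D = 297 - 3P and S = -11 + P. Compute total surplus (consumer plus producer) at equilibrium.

Equilibrium: 297 - 3P = -11 + P gives P* = 77, Q* = 66.
Demand choke price: P = 99; supply starts at P = 11.
CS = ½(99 − 77)(66) = 726; PS = ½(77 − 11)(66) = 2178.

Total surplus = 2904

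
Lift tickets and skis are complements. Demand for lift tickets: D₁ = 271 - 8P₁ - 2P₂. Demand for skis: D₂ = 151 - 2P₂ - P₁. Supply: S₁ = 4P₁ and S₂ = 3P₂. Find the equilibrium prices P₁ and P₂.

Market 1: 271 - 8P₁ - 2P₂ = 4P₁ → 12P₁ + 2P₂ = 271.
Market 2: 5P₂ + P₁ = 151.
Eliminating P₂: 5×(1) − 2×(2) gives 58P₁ = 1053, so P₁ = 1053/58.
Back-substitute into (2): P₂ = (151 − 1×1053/58) / 5 = 1541/58.

P₁ = 1053/58, P₂ = 1541/58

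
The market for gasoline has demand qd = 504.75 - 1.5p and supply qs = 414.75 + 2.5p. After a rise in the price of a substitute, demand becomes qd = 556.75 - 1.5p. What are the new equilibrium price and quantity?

p' = 35.5, q' = 503.5

Original equilibrium: p* = 22.5, q* = 471.
New equilibrium: 556.75 - 1.5p = 414.75 + 2.5p, so 142 = 4p and p' = 35.5; q' = 556.75 − 1.5(35.5) = 503.5.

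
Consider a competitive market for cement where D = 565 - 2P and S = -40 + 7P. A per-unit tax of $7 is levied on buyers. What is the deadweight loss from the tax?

Deadweight loss = 343/9

Pre-tax equilibrium: P* = 605/9, Q* = 3875/9.
Tax on buyers shifts demand to D = 565 − 2(P + 7) = 551 - 2P.
551 - 2P = -40 + 7P gives seller price Ps = 197/3; buyers pay Pb = 197/3 + 7 = 218/3.
New quantity: Q = 565 − 2(218/3) = 1259/3.
DWL = ½ × 7 × (3875/9 − 1259/3) = 343/9.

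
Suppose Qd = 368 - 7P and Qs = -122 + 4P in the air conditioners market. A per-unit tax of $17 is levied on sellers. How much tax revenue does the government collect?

Tax revenue = 2414/11

Pre-tax equilibrium: P* = 490/11, Q* = 618/11.
Tax on sellers shifts supply to Qs = -122 + 4(P − 17) = -190 + 4P.
368 - 7P = -190 + 4P gives buyer price Pb = 558/11; sellers receive Ps = 558/11 − 17 = 371/11.
New quantity: Q = 368 − 7(558/11) = 142/11.
Revenue = 17 × 142/11 = 2414/11.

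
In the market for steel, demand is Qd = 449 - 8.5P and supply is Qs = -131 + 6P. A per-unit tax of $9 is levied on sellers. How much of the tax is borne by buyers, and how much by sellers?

Pre-tax equilibrium: P* = 40, Q* = 109.
Tax on sellers shifts supply to Qs = -131 + 6(P − 9) = -185 + 6P.
449 - 8.5P = -185 + 6P gives buyer price Pb = 1268/29; sellers receive Ps = 1268/29 − 9 = 1007/29.
New quantity: Q = 449 − 8.5(1268/29) = 2243/29.
Buyer burden = 1268/29 − 40 = 108/29; seller burden = 40 − 1007/29 = 153/29.

Buyers bear 108/29, sellers bear 153/29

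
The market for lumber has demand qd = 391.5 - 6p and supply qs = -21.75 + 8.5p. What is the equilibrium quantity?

Set qd = qs: 391.5 - 6p = -21.75 + 8.5p.
413.25 = 14.5p, so p* = 28.5.
q* = 391.5 − 6(28.5) = 220.5.

q* = 220.5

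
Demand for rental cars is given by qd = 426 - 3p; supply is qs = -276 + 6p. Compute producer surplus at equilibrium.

Producer surplus = 3072

Equilibrium: 426 - 3p = -276 + 6p gives p* = 78, q* = 192.
Supply starts at p = 46 (where qs = 0).
PS = ½(78 − 46)(192) = 3072.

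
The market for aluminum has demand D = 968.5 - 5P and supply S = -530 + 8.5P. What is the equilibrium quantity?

Set D = S: 968.5 - 5P = -530 + 8.5P.
1498.5 = 13.5P, so P* = 111.
Q* = 968.5 − 5(111) = 413.5.

Q* = 413.5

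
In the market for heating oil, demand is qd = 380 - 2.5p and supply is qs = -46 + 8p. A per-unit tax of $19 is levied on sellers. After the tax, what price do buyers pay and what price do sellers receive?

Pre-tax equilibrium: p* = 284/7, q* = 1950/7.
Tax on sellers shifts supply to qs = -46 + 8(p − 19) = -198 + 8p.
380 - 2.5p = -198 + 8p gives buyer price pb = 1156/21; sellers receive ps = 1156/21 − 19 = 757/21.
New quantity: q = 380 − 2.5(1156/21) = 5090/21.

Buyers pay 1156/21, sellers receive 757/21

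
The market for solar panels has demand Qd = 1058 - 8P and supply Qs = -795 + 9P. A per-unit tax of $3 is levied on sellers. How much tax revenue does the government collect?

Tax revenue = 8838/17

Pre-tax equilibrium: P* = 109, Q* = 186.
Tax on sellers shifts supply to Qs = -795 + 9(P − 3) = -822 + 9P.
1058 - 8P = -822 + 9P gives buyer price Pb = 1880/17; sellers receive Ps = 1880/17 − 3 = 1829/17.
New quantity: Q = 1058 − 8(1880/17) = 2946/17.
Revenue = 3 × 2946/17 = 8838/17.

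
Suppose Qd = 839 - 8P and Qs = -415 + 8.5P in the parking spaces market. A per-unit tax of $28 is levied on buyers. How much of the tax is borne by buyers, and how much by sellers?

Pre-tax equilibrium: P* = 76, Q* = 231.
Tax on buyers shifts demand to Qd = 839 − 8(P + 28) = 615 - 8P.
615 - 8P = -415 + 8.5P gives seller price Ps = 2060/33; buyers pay Pb = 2060/33 + 28 = 2984/33.
New quantity: Q = 839 − 8(2984/33) = 3815/33.
Buyer burden = 2984/33 − 76 = 476/33; seller burden = 76 − 2060/33 = 448/33.

Buyers bear 476/33, sellers bear 448/33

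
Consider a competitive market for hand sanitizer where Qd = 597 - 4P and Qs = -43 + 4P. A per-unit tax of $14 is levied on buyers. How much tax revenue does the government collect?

Pre-tax equilibrium: P* = 80, Q* = 277.
Tax on buyers shifts demand to Qd = 597 − 4(P + 14) = 541 - 4P.
541 - 4P = -43 + 4P gives seller price Ps = 73; buyers pay Pb = 73 + 14 = 87.
New quantity: Q = 597 − 4(87) = 249.
Revenue = 14 × 249 = 3486.

Tax revenue = 3486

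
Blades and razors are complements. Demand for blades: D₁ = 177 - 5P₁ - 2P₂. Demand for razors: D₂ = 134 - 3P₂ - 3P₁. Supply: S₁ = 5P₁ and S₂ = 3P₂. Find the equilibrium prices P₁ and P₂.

P₁ = 397/27, P₂ = 809/54

Market 1: 177 - 5P₁ - 2P₂ = 5P₁ → 10P₁ + 2P₂ = 177.
Market 2: 6P₂ + 3P₁ = 134.
Eliminating P₂: 6×(1) − 2×(2) gives 54P₁ = 794, so P₁ = 397/27.
Back-substitute into (2): P₂ = (134 − 3×397/27) / 6 = 809/54.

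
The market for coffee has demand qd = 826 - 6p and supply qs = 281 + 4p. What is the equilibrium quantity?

Set qd = qs: 826 - 6p = 281 + 4p.
545 = 10p, so p* = 54.5.
q* = 826 − 6(54.5) = 499.

q* = 499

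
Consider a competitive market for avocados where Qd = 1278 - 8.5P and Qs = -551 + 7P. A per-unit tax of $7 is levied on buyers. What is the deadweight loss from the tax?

Deadweight loss = 5831/62

Pre-tax equilibrium: P* = 118, Q* = 275.
Tax on buyers shifts demand to Qd = 1278 − 8.5(P + 7) = 1218.5 - 8.5P.
1218.5 - 8.5P = -551 + 7P gives seller price Ps = 3539/31; buyers pay Pb = 3539/31 + 7 = 3756/31.
New quantity: Q = 1278 − 8.5(3756/31) = 7692/31.
DWL = ½ × 7 × (275 − 7692/31) = 5831/62.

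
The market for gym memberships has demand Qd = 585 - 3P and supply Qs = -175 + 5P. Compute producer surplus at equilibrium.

Equilibrium: 585 - 3P = -175 + 5P gives P* = 95, Q* = 300.
Supply starts at P = 35 (where Qs = 0).
PS = ½(95 − 35)(300) = 9000.

Producer surplus = 9000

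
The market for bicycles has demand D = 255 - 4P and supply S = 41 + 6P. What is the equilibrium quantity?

Set D = S: 255 - 4P = 41 + 6P.
214 = 10P, so P* = 21.4.
Q* = 255 − 4(21.4) = 169.4.

Q* = 169.4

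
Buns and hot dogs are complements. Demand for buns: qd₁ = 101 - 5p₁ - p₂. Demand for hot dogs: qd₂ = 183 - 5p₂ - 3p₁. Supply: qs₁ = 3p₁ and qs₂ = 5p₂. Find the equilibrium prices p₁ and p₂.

Market 1: 101 - 5p₁ - p₂ = 3p₁ → 8p₁ + p₂ = 101.
Market 2: 10p₂ + 3p₁ = 183.
Eliminating p₂: 10×(1) − 1×(2) gives 77p₁ = 827, so p₁ = 827/77.
Back-substitute into (2): p₂ = (183 − 3×827/77) / 10 = 1161/77.

p₁ = 827/77, p₂ = 1161/77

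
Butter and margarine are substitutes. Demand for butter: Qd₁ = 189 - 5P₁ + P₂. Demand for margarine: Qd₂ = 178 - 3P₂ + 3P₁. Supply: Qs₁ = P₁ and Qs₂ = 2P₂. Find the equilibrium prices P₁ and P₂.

P₁ = 1123/27, P₂ = 545/9

Market 1: 189 - 5P₁ + P₂ = P₁ → 6P₁ - P₂ = 189.
Market 2: 5P₂ - 3P₁ = 178.
Eliminating P₂: 5×(1) + 1×(2) gives 27P₁ = 1123, so P₁ = 1123/27.
Back-substitute into (2): P₂ = (178 + 3×1123/27) / 5 = 545/9.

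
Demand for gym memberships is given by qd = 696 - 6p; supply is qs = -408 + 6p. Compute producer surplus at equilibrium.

Producer surplus = 1728

Equilibrium: 696 - 6p = -408 + 6p gives p* = 92, q* = 144.
Supply starts at p = 68 (where qs = 0).
PS = ½(92 − 68)(144) = 1728.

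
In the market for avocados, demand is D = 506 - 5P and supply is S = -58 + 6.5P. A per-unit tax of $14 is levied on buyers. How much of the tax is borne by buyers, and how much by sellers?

Buyers bear 182/23, sellers bear 140/23

Pre-tax equilibrium: P* = 1128/23, Q* = 5998/23.
Tax on buyers shifts demand to D = 506 − 5(P + 14) = 436 - 5P.
436 - 5P = -58 + 6.5P gives seller price Ps = 988/23; buyers pay Pb = 988/23 + 14 = 1310/23.
New quantity: Q = 506 − 5(1310/23) = 5088/23.
Buyer burden = 1310/23 − 1128/23 = 182/23; seller burden = 1128/23 − 988/23 = 140/23.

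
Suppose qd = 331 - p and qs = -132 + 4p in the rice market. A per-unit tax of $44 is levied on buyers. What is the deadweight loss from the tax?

Deadweight loss = 774.4

Pre-tax equilibrium: p* = 92.6, q* = 238.4.
Tax on buyers shifts demand to qd = 331 − 1(p + 44) = 287 - p.
287 - p = -132 + 4p gives seller price ps = 83.8; buyers pay pb = 83.8 + 44 = 127.8.
New quantity: q = 331 − 1(127.8) = 203.2.
DWL = ½ × 44 × (238.4 − 203.2) = 774.4.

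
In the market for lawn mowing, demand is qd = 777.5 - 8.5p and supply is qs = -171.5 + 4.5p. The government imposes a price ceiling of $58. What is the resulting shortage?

Shortage = 195

Equilibrium price would be p* = 73, so the ceiling at 58 binds.
At p = 58: qd = 777.5 − 8.5(58) = 284.5, qs = -171.5 + 4.5(58) = 89.5.
Shortage = 284.5 − 89.5 = 195.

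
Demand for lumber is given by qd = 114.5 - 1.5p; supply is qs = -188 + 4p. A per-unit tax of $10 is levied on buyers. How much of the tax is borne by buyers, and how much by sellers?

Pre-tax equilibrium: p* = 55, q* = 32.
Tax on buyers shifts demand to qd = 114.5 − 1.5(p + 10) = 99.5 - 1.5p.
99.5 - 1.5p = -188 + 4p gives seller price ps = 575/11; buyers pay pb = 575/11 + 10 = 685/11.
New quantity: q = 114.5 − 1.5(685/11) = 232/11.
Buyer burden = 685/11 − 55 = 80/11; seller burden = 55 − 575/11 = 30/11.

Buyers bear 80/11, sellers bear 30/11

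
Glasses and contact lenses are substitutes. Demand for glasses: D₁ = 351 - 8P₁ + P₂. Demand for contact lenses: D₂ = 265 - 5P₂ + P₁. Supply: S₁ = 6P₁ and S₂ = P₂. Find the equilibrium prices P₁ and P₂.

P₁ = 2371/83, P₂ = 4061/83

Market 1: 351 - 8P₁ + P₂ = 6P₁ → 14P₁ - P₂ = 351.
Market 2: 6P₂ - P₁ = 265.
Eliminating P₂: 6×(1) + 1×(2) gives 83P₁ = 2371, so P₁ = 2371/83.
Back-substitute into (2): P₂ = (265 + 1×2371/83) / 6 = 4061/83.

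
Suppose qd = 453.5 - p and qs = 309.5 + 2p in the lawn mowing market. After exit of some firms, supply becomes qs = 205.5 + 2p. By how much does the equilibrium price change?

Δp = 104/3

Original equilibrium: p* = 48, q* = 405.5.
New equilibrium: 453.5 - p = 205.5 + 2p, so 248 = 3p and p' = 248/3; q' = 453.5 − 1(248/3) = 2225/6.
Change in price: 248/3 − 48 = 104/3.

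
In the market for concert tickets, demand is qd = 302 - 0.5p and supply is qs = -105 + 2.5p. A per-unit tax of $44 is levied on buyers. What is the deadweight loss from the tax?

Deadweight loss = 1210/3

Pre-tax equilibrium: p* = 407/3, q* = 1405/6.
Tax on buyers shifts demand to qd = 302 − 0.5(p + 44) = 280 - 0.5p.
280 - 0.5p = -105 + 2.5p gives seller price ps = 385/3; buyers pay pb = 385/3 + 44 = 517/3.
New quantity: q = 302 − 0.5(517/3) = 1295/6.
DWL = ½ × 44 × (1405/6 − 1295/6) = 1210/3.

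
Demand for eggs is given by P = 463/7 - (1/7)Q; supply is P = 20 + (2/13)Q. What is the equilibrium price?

Set the two price expressions equal: 463/7 - (1/7)Q = 20 + (2/13)Q.
323/7 = (27/91)Q, so Q* = 4199/27.
P* = 463/7 − (1/7)(4199/27) = 1186/27.

P* = 1186/27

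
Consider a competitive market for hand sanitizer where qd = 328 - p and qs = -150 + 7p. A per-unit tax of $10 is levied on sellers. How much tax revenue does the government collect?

Pre-tax equilibrium: p* = 59.75, q* = 268.25.
Tax on sellers shifts supply to qs = -150 + 7(p − 10) = -220 + 7p.
328 - p = -220 + 7p gives buyer price pb = 68.5; sellers receive ps = 68.5 − 10 = 58.5.
New quantity: q = 328 − 1(68.5) = 259.5.
Revenue = 10 × 259.5 = 2595.

Tax revenue = 2595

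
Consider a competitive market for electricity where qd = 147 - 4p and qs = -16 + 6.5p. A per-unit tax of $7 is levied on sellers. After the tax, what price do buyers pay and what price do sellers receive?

Buyers pay 139/7, sellers receive 90/7

Pre-tax equilibrium: p* = 326/21, q* = 1783/21.
Tax on sellers shifts supply to qs = -16 + 6.5(p − 7) = -61.5 + 6.5p.
147 - 4p = -61.5 + 6.5p gives buyer price pb = 139/7; sellers receive ps = 139/7 − 7 = 90/7.
New quantity: q = 147 − 4(139/7) = 473/7.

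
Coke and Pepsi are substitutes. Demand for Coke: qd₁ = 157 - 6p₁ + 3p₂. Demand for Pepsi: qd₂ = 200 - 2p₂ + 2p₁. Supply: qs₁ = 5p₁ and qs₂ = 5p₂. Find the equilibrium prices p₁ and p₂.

Market 1: 157 - 6p₁ + 3p₂ = 5p₁ → 11p₁ - 3p₂ = 157.
Market 2: 7p₂ - 2p₁ = 200.
Eliminating p₂: 7×(1) + 3×(2) gives 71p₁ = 1699, so p₁ = 1699/71.
Back-substitute into (2): p₂ = (200 + 2×1699/71) / 7 = 2514/71.

p₁ = 1699/71, p₂ = 2514/71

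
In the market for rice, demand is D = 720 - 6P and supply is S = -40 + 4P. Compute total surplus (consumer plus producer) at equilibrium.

Equilibrium: 720 - 6P = -40 + 4P gives P* = 76, Q* = 264.
Demand choke price: P = 120; supply starts at P = 10.
CS = ½(120 − 76)(264) = 5808; PS = ½(76 − 10)(264) = 8712.

Total surplus = 14520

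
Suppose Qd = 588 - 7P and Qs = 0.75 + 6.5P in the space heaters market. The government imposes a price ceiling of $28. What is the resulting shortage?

Equilibrium price would be P* = 43.5, so the ceiling at 28 binds.
At P = 28: Qd = 588 − 7(28) = 392, Qs = 0.75 + 6.5(28) = 182.75.
Shortage = 392 − 182.75 = 209.25.

Shortage = 209.25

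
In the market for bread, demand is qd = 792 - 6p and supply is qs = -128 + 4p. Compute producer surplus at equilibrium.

Producer surplus = 7200

Equilibrium: 792 - 6p = -128 + 4p gives p* = 92, q* = 240.
Supply starts at p = 32 (where qs = 0).
PS = ½(92 − 32)(240) = 7200.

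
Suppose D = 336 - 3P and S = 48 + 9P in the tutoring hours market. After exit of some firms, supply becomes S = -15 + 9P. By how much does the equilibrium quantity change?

ΔQ = -15.75

Original equilibrium: P* = 24, Q* = 264.
New equilibrium: 336 - 3P = -15 + 9P, so 351 = 12P and P' = 29.25; Q' = 336 − 3(29.25) = 248.25.
Change in quantity: 248.25 − 264 = -15.75.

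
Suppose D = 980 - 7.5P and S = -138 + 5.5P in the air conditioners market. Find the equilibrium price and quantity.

P* = 86, Q* = 335

Set D = S: 980 - 7.5P = -138 + 5.5P.
1118 = 13P, so P* = 86.
Q* = 980 − 7.5(86) = 335.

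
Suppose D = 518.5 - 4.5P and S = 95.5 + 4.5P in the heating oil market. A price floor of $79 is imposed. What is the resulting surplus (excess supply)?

Surplus = 288

Equilibrium price would be P* = 47, so the floor at 79 binds.
At P = 79: D = 163, S = 451.
Surplus = 451 − 163 = 288.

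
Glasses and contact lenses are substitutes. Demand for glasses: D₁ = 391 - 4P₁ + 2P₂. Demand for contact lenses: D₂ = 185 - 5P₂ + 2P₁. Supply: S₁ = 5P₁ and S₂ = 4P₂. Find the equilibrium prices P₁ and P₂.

P₁ = 3889/77, P₂ = 2447/77

Market 1: 391 - 4P₁ + 2P₂ = 5P₁ → 9P₁ - 2P₂ = 391.
Market 2: 9P₂ - 2P₁ = 185.
Eliminating P₂: 9×(1) + 2×(2) gives 77P₁ = 3889, so P₁ = 3889/77.
Back-substitute into (2): P₂ = (185 + 2×3889/77) / 9 = 2447/77.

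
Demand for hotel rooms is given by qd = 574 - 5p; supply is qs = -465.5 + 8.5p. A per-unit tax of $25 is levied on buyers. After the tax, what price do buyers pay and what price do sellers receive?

Pre-tax equilibrium: p* = 77, q* = 189.
Tax on buyers shifts demand to qd = 574 − 5(p + 25) = 449 - 5p.
449 - 5p = -465.5 + 8.5p gives seller price ps = 1829/27; buyers pay pb = 1829/27 + 25 = 2504/27.
New quantity: q = 574 − 5(2504/27) = 2978/27.

Buyers pay 2504/27, sellers receive 1829/27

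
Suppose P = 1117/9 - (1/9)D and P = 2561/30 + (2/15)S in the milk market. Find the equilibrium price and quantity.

Set the two price expressions equal: 1117/9 - (1/9)Q = 2561/30 + (2/15)Q.
3487/90 = (11/45)Q, so Q* = 158.5.
P* = 1117/9 − (1/9)(158.5) = 106.5.

P* = 106.5, Q* = 158.5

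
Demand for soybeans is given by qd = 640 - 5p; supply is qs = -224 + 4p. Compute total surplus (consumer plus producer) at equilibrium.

Total surplus = 5760

Equilibrium: 640 - 5p = -224 + 4p gives p* = 96, q* = 160.
Demand choke price: p = 128; supply starts at p = 56.
CS = ½(128 − 96)(160) = 2560; PS = ½(96 − 56)(160) = 3200.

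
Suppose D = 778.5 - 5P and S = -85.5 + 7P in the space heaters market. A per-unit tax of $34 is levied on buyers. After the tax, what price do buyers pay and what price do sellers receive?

Buyers pay 551/6, sellers receive 347/6

Pre-tax equilibrium: P* = 72, Q* = 418.5.
Tax on buyers shifts demand to D = 778.5 − 5(P + 34) = 608.5 - 5P.
608.5 - 5P = -85.5 + 7P gives seller price Ps = 347/6; buyers pay Pb = 347/6 + 34 = 551/6.
New quantity: Q = 778.5 − 5(551/6) = 958/3.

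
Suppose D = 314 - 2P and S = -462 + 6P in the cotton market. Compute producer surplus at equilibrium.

Equilibrium: 314 - 2P = -462 + 6P gives P* = 97, Q* = 120.
Supply starts at P = 77 (where S = 0).
PS = ½(97 − 77)(120) = 1200.

Producer surplus = 1200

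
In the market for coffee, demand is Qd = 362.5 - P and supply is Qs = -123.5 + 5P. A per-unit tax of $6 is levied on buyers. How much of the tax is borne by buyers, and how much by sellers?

Buyers bear $5, sellers bear $1

Pre-tax equilibrium: P* = 81, Q* = 281.5.
Tax on buyers shifts demand to Qd = 362.5 − 1(P + 6) = 356.5 - P.
356.5 - P = -123.5 + 5P gives seller price Ps = 80; buyers pay Pb = 80 + 6 = 86.
New quantity: Q = 362.5 − 1(86) = 276.5.
Buyer burden = 86 − 81 = 5; seller burden = 81 − 80 = 1.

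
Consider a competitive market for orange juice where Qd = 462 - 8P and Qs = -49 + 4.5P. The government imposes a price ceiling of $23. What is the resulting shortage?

Equilibrium price would be P* = 40.88, so the ceiling at 23 binds.
At P = 23: Qd = 462 − 8(23) = 278, Qs = -49 + 4.5(23) = 54.5.
Shortage = 278 − 54.5 = 223.5.

Shortage = 223.5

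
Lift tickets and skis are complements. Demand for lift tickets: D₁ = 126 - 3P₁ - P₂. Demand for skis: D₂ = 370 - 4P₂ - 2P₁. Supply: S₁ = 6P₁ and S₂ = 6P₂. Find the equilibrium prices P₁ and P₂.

P₁ = 445/44, P₂ = 1539/44

Market 1: 126 - 3P₁ - P₂ = 6P₁ → 9P₁ + P₂ = 126.
Market 2: 10P₂ + 2P₁ = 370.
Eliminating P₂: 10×(1) − 1×(2) gives 88P₁ = 890, so P₁ = 445/44.
Back-substitute into (2): P₂ = (370 − 2×445/44) / 10 = 1539/44.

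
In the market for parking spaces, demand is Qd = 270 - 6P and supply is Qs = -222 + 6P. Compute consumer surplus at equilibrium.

Equilibrium: 270 - 6P = -222 + 6P gives P* = 41, Q* = 24.
Demand choke price (Qd = 0): P = 45.
CS = ½(45 − 41)(24) = 48.

Consumer surplus = 48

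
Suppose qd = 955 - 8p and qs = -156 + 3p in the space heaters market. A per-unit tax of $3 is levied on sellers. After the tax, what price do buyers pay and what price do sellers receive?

Buyers pay 1120/11, sellers receive 1087/11

Pre-tax equilibrium: p* = 101, q* = 147.
Tax on sellers shifts supply to qs = -156 + 3(p − 3) = -165 + 3p.
955 - 8p = -165 + 3p gives buyer price pb = 1120/11; sellers receive ps = 1120/11 − 3 = 1087/11.
New quantity: q = 955 − 8(1120/11) = 1545/11.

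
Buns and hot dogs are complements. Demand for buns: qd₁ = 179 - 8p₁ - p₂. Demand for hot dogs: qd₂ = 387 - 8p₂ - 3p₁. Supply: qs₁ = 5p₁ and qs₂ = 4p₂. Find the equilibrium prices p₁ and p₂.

p₁ = 587/51, p₂ = 1498/51

Market 1: 179 - 8p₁ - p₂ = 5p₁ → 13p₁ + p₂ = 179.
Market 2: 12p₂ + 3p₁ = 387.
Eliminating p₂: 12×(1) − 1×(2) gives 153p₁ = 1761, so p₁ = 587/51.
Back-substitute into (2): p₂ = (387 − 3×587/51) / 12 = 1498/51.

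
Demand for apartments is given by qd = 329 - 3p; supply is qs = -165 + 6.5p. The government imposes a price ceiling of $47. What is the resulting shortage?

Equilibrium price would be p* = 52, so the ceiling at 47 binds.
At p = 47: qd = 329 − 3(47) = 188, qs = -165 + 6.5(47) = 140.5.
Shortage = 188 − 140.5 = 47.5.

Shortage = 47.5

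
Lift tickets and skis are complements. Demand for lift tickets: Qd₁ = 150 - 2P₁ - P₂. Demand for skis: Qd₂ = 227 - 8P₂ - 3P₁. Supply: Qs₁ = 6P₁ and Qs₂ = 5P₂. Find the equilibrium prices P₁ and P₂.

Market 1: 150 - 2P₁ - P₂ = 6P₁ → 8P₁ + P₂ = 150.
Market 2: 13P₂ + 3P₁ = 227.
Eliminating P₂: 13×(1) − 1×(2) gives 101P₁ = 1723, so P₁ = 1723/101.
Back-substitute into (2): P₂ = (227 − 3×1723/101) / 13 = 1366/101.

P₁ = 1723/101, P₂ = 1366/101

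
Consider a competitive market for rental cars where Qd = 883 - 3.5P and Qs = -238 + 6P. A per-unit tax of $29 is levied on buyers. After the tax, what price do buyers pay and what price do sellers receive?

Buyers pay 2590/19, sellers receive 2039/19

Pre-tax equilibrium: P* = 118, Q* = 470.
Tax on buyers shifts demand to Qd = 883 − 3.5(P + 29) = 781.5 - 3.5P.
781.5 - 3.5P = -238 + 6P gives seller price Ps = 2039/19; buyers pay Pb = 2039/19 + 29 = 2590/19.
New quantity: Q = 883 − 3.5(2590/19) = 7712/19.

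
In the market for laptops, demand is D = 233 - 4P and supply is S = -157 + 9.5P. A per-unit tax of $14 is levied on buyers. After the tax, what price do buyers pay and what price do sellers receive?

Pre-tax equilibrium: P* = 260/9, Q* = 1057/9.
Tax on buyers shifts demand to D = 233 − 4(P + 14) = 177 - 4P.
177 - 4P = -157 + 9.5P gives seller price Ps = 668/27; buyers pay Pb = 668/27 + 14 = 1046/27.
New quantity: Q = 233 − 4(1046/27) = 2107/27.

Buyers pay 1046/27, sellers receive 668/27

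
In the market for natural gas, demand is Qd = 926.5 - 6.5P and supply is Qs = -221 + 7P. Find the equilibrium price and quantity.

Set Qd = Qs: 926.5 - 6.5P = -221 + 7P.
1147.5 = 13.5P, so P* = 85.
Q* = 926.5 − 6.5(85) = 374.

P* = 85, Q* = 374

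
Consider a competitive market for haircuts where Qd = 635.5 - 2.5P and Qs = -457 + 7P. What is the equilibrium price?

Set Qd = Qs: 635.5 - 2.5P = -457 + 7P.
1092.5 = 9.5P, so P* = 115.
Q* = 635.5 − 2.5(115) = 348.

P* = 115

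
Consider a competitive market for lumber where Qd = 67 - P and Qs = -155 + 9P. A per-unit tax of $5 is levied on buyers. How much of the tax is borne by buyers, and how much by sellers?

Pre-tax equilibrium: P* = 22.2, Q* = 44.8.
Tax on buyers shifts demand to Qd = 67 − 1(P + 5) = 62 - P.
62 - P = -155 + 9P gives seller price Ps = 21.7; buyers pay Pb = 21.7 + 5 = 26.7.
New quantity: Q = 67 − 1(26.7) = 40.3.
Buyer burden = 26.7 − 22.2 = 4.5; seller burden = 22.2 − 21.7 = 0.5.

Buyers bear $4.5, sellers bear $0.5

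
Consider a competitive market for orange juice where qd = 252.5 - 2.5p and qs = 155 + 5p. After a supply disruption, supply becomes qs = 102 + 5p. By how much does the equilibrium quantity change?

Δq = -53/3

Original equilibrium: p* = 13, q* = 220.
New equilibrium: 252.5 - 2.5p = 102 + 5p, so 150.5 = 7.5p and p' = 301/15; q' = 252.5 − 2.5(301/15) = 607/3.
Change in quantity: 607/3 − 220 = -53/3.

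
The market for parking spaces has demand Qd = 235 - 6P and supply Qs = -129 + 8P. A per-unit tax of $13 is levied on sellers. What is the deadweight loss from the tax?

Deadweight loss = 2028/7

Pre-tax equilibrium: P* = 26, Q* = 79.
Tax on sellers shifts supply to Qs = -129 + 8(P − 13) = -233 + 8P.
235 - 6P = -233 + 8P gives buyer price Pb = 234/7; sellers receive Ps = 234/7 − 13 = 143/7.
New quantity: Q = 235 − 6(234/7) = 241/7.
DWL = ½ × 13 × (79 − 241/7) = 2028/7.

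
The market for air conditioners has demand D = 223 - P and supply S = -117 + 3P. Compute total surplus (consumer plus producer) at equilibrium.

Equilibrium: 223 - P = -117 + 3P gives P* = 85, Q* = 138.
Demand choke price: P = 223; supply starts at P = 39.
CS = ½(223 − 85)(138) = 9522; PS = ½(85 − 39)(138) = 3174.

Total surplus = 12696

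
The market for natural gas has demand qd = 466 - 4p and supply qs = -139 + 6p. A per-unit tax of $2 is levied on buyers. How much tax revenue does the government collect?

Tax revenue = 438.4

Pre-tax equilibrium: p* = 60.5, q* = 224.
Tax on buyers shifts demand to qd = 466 − 4(p + 2) = 458 - 4p.
458 - 4p = -139 + 6p gives seller price ps = 59.7; buyers pay pb = 59.7 + 2 = 61.7.
New quantity: q = 466 − 4(61.7) = 219.2.
Revenue = 2 × 219.2 = 438.4.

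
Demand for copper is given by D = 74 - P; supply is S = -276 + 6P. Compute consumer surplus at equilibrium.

Consumer surplus = 288

Equilibrium: 74 - P = -276 + 6P gives P* = 50, Q* = 24.
Demand choke price (D = 0): P = 74.
CS = ½(74 − 50)(24) = 288.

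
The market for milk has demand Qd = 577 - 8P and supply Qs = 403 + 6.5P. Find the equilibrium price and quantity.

P* = 12, Q* = 481

Set Qd = Qs: 577 - 8P = 403 + 6.5P.
174 = 14.5P, so P* = 12.
Q* = 577 − 8(12) = 481.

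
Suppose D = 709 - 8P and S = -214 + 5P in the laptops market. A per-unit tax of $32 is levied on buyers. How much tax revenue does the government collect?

Pre-tax equilibrium: P* = 71, Q* = 141.
Tax on buyers shifts demand to D = 709 − 8(P + 32) = 453 - 8P.
453 - 8P = -214 + 5P gives seller price Ps = 667/13; buyers pay Pb = 667/13 + 32 = 1083/13.
New quantity: Q = 709 − 8(1083/13) = 553/13.
Revenue = 32 × 553/13 = 17696/13.

Tax revenue = 17696/13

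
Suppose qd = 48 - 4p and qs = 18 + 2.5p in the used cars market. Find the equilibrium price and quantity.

p* = 60/13, q* = 384/13

Set qd = qs: 48 - 4p = 18 + 2.5p.
30 = 6.5p, so p* = 60/13.
q* = 48 − 4(60/13) = 384/13.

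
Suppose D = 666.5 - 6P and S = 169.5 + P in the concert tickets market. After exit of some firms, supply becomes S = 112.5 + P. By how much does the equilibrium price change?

ΔP = 57/7

Original equilibrium: P* = 71, Q* = 240.5.
New equilibrium: 666.5 - 6P = 112.5 + P, so 554 = 7P and P' = 554/7; Q' = 666.5 − 6(554/7) = 2683/14.
Change in price: 554/7 − 71 = 57/7.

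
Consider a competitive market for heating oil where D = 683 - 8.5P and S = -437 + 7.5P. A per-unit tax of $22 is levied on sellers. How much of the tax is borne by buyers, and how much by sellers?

Buyers bear $10.3125, sellers bear $11.6875

Pre-tax equilibrium: P* = 70, Q* = 88.
Tax on sellers shifts supply to S = -437 + 7.5(P − 22) = -602 + 7.5P.
683 - 8.5P = -602 + 7.5P gives buyer price Pb = 80.3125; sellers receive Ps = 80.3125 − 22 = 58.3125.
New quantity: Q = 683 − 8.5(80.3125) = 0.34375.
Buyer burden = 80.3125 − 70 = 10.3125; seller burden = 70 − 58.3125 = 11.6875.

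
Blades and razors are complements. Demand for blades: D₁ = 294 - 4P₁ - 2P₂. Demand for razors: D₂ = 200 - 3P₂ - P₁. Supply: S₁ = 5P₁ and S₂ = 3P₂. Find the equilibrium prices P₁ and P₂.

Market 1: 294 - 4P₁ - 2P₂ = 5P₁ → 9P₁ + 2P₂ = 294.
Market 2: 6P₂ + P₁ = 200.
Eliminating P₂: 6×(1) − 2×(2) gives 52P₁ = 1364, so P₁ = 341/13.
Back-substitute into (2): P₂ = (200 − 1×341/13) / 6 = 753/26.

P₁ = 341/13, P₂ = 753/26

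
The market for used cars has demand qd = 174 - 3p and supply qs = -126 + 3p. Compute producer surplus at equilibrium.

Equilibrium: 174 - 3p = -126 + 3p gives p* = 50, q* = 24.
Supply starts at p = 42 (where qs = 0).
PS = ½(50 − 42)(24) = 96.

Producer surplus = 96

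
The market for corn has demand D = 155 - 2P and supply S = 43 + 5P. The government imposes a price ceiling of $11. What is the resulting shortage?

Equilibrium price would be P* = 16, so the ceiling at 11 binds.
At P = 11: D = 155 − 2(11) = 133, S = 43 + 5(11) = 98.
Shortage = 133 − 98 = 35.

Shortage = 35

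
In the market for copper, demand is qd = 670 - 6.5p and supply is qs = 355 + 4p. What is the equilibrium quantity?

q* = 475

Set qd = qs: 670 - 6.5p = 355 + 4p.
315 = 10.5p, so p* = 30.
q* = 670 − 6.5(30) = 475.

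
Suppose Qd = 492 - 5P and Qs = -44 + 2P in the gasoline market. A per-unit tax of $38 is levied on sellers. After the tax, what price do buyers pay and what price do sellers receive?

Pre-tax equilibrium: P* = 536/7, Q* = 764/7.
Tax on sellers shifts supply to Qs = -44 + 2(P − 38) = -120 + 2P.
492 - 5P = -120 + 2P gives buyer price Pb = 612/7; sellers receive Ps = 612/7 − 38 = 346/7.
New quantity: Q = 492 − 5(612/7) = 384/7.

Buyers pay 612/7, sellers receive 346/7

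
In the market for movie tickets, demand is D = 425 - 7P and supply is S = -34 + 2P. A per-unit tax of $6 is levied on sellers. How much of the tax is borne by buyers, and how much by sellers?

Pre-tax equilibrium: P* = 51, Q* = 68.
Tax on sellers shifts supply to S = -34 + 2(P − 6) = -46 + 2P.
425 - 7P = -46 + 2P gives buyer price Pb = 157/3; sellers receive Ps = 157/3 − 6 = 139/3.
New quantity: Q = 425 − 7(157/3) = 176/3.
Buyer burden = 157/3 − 51 = 4/3; seller burden = 51 − 139/3 = 14/3.

Buyers bear 4/3, sellers bear 14/3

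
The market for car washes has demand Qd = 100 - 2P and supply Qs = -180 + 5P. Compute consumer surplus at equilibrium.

Consumer surplus = 100

Equilibrium: 100 - 2P = -180 + 5P gives P* = 40, Q* = 20.
Demand choke price (Qd = 0): P = 50.
CS = ½(50 − 40)(20) = 100.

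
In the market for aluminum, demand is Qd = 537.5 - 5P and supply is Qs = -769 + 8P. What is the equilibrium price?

Set Qd = Qs: 537.5 - 5P = -769 + 8P.
1306.5 = 13P, so P* = 100.5.
Q* = 537.5 − 5(100.5) = 35.

P* = 100.5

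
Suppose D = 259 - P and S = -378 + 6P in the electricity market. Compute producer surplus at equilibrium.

Producer surplus = 2352

Equilibrium: 259 - P = -378 + 6P gives P* = 91, Q* = 168.
Supply starts at P = 63 (where S = 0).
PS = ½(91 − 63)(168) = 2352.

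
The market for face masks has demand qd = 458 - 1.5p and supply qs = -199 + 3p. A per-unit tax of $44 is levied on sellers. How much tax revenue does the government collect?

Tax revenue = 8580

Pre-tax equilibrium: p* = 146, q* = 239.
Tax on sellers shifts supply to qs = -199 + 3(p − 44) = -331 + 3p.
458 - 1.5p = -331 + 3p gives buyer price pb = 526/3; sellers receive ps = 526/3 − 44 = 394/3.
New quantity: q = 458 − 1.5(526/3) = 195.
Revenue = 44 × 195 = 8580.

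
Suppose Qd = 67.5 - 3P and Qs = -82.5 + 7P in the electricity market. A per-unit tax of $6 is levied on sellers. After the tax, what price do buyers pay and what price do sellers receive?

Buyers pay $19.2, sellers receive $13.2

Pre-tax equilibrium: P* = 15, Q* = 22.5.
Tax on sellers shifts supply to Qs = -82.5 + 7(P − 6) = -124.5 + 7P.
67.5 - 3P = -124.5 + 7P gives buyer price Pb = 19.2; sellers receive Ps = 19.2 − 6 = 13.2.
New quantity: Q = 67.5 − 3(19.2) = 9.9.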